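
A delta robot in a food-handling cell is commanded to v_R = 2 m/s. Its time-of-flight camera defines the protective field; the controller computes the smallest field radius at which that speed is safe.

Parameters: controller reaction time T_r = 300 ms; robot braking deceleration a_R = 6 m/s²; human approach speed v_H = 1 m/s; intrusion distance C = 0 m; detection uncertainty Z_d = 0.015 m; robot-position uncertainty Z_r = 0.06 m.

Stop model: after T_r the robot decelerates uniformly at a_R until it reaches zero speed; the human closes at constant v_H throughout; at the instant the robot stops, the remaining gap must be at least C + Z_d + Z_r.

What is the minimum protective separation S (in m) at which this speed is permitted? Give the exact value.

S_min = 197/120 m = 1.6417 m

T_s = v_R/a_R = 2/6 = 0.3333 s
robot covers v_R·T_r = 2.0000·0.3000 = 0.6000 m before braking
robot covers 2.0000·0.3333 − ½·6.0000·0.3333² = 0.3333 m while stopping
human closes 1.0000·0.6333 = 0.6333 m
margins: 0.0000+0.0150+0.0600 = 0.0750 m
S_min ≈ 0.6000+0.3333+0.6333+0.0750  ⇒  S_min = 197/120 m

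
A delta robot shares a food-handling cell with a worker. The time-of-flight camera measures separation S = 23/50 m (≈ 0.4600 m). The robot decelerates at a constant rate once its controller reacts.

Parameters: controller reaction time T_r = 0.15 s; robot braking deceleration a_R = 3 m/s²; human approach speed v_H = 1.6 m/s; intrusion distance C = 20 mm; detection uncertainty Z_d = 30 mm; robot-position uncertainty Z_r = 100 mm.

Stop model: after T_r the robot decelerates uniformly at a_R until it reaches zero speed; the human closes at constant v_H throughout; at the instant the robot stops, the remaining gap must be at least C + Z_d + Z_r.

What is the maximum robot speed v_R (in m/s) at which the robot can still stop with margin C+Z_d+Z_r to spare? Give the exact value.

v_R_max = 1/10 m/s = 0.1000 m/s

quadratic (1/6)·v² + (41/60)·v + (-7/100) = 0
  disc = (41/60)² − 4·(1/6)·(-7/100) = 1849/3600 ; √disc = 43/60
  v_R = (−(41/60) + 43/60) / (2·(1/6)) = 1/10 m/s
check:
T_s = v_R/a_R = (1/10)/3 = 0.0333 s
robot covers v_R·T_r = 0.1000·0.1500 = 0.0150 m before braking
robot under decel: 0.1000²/(2·3.0000) = 0.0017 m
human over T_r+T_s: 1.6000·(0.1500+0.0333) = 0.2933 m
residual clearance needed = 0.0200+0.0300+0.1000 = 0.1500 m
sum ≈ 0.0150+0.0017+0.2933+0.1500 ≈ 0.4600 m = S ✓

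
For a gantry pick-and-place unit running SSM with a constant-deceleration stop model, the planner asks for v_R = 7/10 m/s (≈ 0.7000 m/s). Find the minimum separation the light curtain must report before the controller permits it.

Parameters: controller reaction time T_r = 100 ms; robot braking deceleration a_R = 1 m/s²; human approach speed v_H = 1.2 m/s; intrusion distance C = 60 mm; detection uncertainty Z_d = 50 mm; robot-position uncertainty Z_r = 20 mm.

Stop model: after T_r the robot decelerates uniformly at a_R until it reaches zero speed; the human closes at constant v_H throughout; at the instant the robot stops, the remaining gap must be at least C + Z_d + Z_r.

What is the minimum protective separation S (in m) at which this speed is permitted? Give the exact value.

braking lasts T_s = (7/10)/1 = 0.7000 s
robot in T_r: 0.7000·0.1000 = 0.0700 m
robot under decel: 0.7000²/(2·1.0000) = 0.2450 m
person approaches 1.2000·(0.1000+0.7000) = 0.9600 m
residual clearance needed = 0.0600+0.0500+0.0200 = 0.1300 m
S_min ≈ 0.0700+0.2450+0.9600+0.1300  ⇒  S_min = 281/200 m

S_min = 281/200 m = 1.4050 m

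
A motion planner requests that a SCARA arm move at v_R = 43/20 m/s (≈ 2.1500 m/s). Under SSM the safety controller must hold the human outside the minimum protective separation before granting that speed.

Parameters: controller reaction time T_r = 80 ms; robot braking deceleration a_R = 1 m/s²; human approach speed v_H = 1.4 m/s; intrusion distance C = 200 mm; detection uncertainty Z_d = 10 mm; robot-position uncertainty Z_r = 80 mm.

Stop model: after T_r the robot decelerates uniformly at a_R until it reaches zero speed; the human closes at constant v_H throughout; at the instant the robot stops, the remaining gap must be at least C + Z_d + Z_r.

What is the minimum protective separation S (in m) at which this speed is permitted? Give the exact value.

S_min = 23581/4000 m = 5.8952 m

T_s = v_R/a_R = (43/20)/1 = 2.1500 s
reaction-phase robot travel = 2.1500·0.0800 = 0.1720 m
robot under decel: 2.1500²/(2·1.0000) = 2.3112 m
human closes 1.4000·2.2300 = 3.1220 m
C+Z_d+Z_r = 0.2000+0.0100+0.0800 = 0.2900 m
S_min ≈ 0.1720+2.3112+3.1220+0.2900  ⇒  S_min = 23581/4000 m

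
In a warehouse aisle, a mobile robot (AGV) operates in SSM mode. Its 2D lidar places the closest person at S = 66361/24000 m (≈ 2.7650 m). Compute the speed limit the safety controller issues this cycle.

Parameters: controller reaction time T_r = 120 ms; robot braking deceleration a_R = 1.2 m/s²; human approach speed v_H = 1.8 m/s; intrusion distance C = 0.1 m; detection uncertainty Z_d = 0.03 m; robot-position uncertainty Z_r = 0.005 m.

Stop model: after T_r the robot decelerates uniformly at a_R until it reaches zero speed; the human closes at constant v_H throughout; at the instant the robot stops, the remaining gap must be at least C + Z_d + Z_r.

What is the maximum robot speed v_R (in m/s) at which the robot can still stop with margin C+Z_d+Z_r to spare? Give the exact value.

v_R_max = 23/20 m/s = 1.1500 m/s

at the boundary: (5/12)·v² + (81/50)·v + (-57937/24000) = 0
  disc = (81/50)² − 4·(5/12)·(-57937/24000) = 2393209/360000 ; √disc = 1547/600
  v_R = (−(81/50) + 1547/600) / (2·(5/12)) = 23/20 m/s
check:
stop time T_s = (23/20)/(6/5) = 0.9583 s
reaction-phase robot travel = 1.1500·0.1200 = 0.1380 m
robot covers 1.1500·0.9583 − ½·1.2000·0.9583² = 0.5510 m while stopping
human over T_r+T_s: 1.8000·(0.1200+0.9583) = 1.9410 m
residual clearance needed = 0.1000+0.0300+0.0050 = 0.1350 m
sum ≈ 0.1380+0.5510+1.9410+0.1350 ≈ 2.7650 m = S ✓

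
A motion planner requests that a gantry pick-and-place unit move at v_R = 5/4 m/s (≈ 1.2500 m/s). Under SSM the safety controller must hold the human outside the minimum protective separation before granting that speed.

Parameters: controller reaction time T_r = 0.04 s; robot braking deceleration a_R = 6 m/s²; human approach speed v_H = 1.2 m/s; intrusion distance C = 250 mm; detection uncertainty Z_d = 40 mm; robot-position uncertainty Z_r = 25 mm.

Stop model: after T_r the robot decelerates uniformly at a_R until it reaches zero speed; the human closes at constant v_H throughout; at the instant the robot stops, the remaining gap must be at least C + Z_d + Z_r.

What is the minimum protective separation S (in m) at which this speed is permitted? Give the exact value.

braking lasts T_s = (5/4)/6 = 0.2083 s
robot in T_r: 1.2500·0.0400 = 0.0500 m
braking distance = 1.2500²/(2·6.0000) = 0.1302 m
person approaches 1.2000·(0.0400+0.2083) = 0.2980 m
residual clearance needed = 0.2500+0.0400+0.0250 = 0.3150 m
S_min ≈ 0.0500+0.1302+0.2980+0.3150  ⇒  S_min = 19037/24000 m

S_min = 19037/24000 m = 0.7932 m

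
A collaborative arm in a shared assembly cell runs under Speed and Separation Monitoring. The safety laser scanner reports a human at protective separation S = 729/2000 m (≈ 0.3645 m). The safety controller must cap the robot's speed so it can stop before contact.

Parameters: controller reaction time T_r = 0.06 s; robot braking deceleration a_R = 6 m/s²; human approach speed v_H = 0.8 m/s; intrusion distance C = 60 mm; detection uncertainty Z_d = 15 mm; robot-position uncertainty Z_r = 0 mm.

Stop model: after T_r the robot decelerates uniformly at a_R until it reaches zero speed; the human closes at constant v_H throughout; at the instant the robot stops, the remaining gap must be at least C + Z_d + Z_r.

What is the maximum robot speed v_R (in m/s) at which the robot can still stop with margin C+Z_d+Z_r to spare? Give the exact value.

at the boundary: (1/12)·v² + (29/150)·v + (-483/2000) = 0
  disc = (29/150)² − 4·(1/12)·(-483/2000) = 10609/90000 ; √disc = 103/300
  v_R = (−(29/150) + 103/300) / (2·(1/12)) = 9/10 m/s
check:
braking lasts T_s = (9/10)/6 = 0.1500 s
robot in T_r: 0.9000·0.0600 = 0.0540 m
braking distance = 0.9000²/(2·6.0000) = 0.0675 m
person approaches 0.8000·(0.0600+0.1500) = 0.1680 m
C+Z_d+Z_r = 0.0600+0.0150+0.0000 = 0.0750 m
sum ≈ 0.0540+0.0675+0.1680+0.0750 ≈ 0.3645 m = S ✓

v_R_max = 9/10 m/s = 0.9000 m/s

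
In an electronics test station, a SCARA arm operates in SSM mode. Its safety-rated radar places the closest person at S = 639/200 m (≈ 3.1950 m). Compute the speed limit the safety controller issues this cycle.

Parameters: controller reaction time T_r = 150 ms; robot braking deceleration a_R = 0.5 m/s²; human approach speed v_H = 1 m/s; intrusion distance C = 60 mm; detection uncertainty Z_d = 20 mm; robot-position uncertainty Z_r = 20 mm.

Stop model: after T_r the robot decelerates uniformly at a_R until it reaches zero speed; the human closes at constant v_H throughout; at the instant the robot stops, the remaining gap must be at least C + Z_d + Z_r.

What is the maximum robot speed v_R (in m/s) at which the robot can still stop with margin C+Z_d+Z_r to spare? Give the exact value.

collect terms ⇒ (1)·v_R² + (43/20)·v_R + (-589/200) = 0
  disc = (43/20)² − 4·(1)·(-589/200) = 6561/400 ; √disc = 81/20
  v_R = (−(43/20) + 81/20) / (2·(1)) = 19/20 m/s
check:
T_s = v_R/a_R = (19/20)/(1/2) = 1.9000 s
robot in T_r: 0.9500·0.1500 = 0.1425 m
robot covers 0.9500·1.9000 − ½·0.5000·1.9000² = 0.9025 m while stopping
human over T_r+T_s: 1.0000·(0.1500+1.9000) = 2.0500 m
C+Z_d+Z_r = 0.0600+0.0200+0.0200 = 0.1000 m
sum ≈ 0.1425+0.9025+2.0500+0.1000 ≈ 3.1950 m = S ✓

v_R_max = 19/20 m/s = 0.9500 m/s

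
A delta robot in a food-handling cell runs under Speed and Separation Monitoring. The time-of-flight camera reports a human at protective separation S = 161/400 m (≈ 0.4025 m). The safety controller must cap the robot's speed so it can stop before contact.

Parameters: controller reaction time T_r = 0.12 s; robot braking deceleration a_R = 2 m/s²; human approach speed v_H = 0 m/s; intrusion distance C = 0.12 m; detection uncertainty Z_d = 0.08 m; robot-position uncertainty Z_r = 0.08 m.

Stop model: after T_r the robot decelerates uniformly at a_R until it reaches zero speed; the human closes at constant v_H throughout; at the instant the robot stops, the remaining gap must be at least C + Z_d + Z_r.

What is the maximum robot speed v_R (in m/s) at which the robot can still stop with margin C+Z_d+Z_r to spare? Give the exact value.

collect terms ⇒ (1/4)·v_R² + (3/25)·v_R + (-49/400) = 0
  disc = (3/25)² − 4·(1/4)·(-49/400) = 1369/10000 ; √disc = 37/100
  v_R = (−(3/25) + 37/100) / (2·(1/4)) = 1/2 m/s
check:
T_s = v_R/a_R = (1/2)/2 = 0.2500 s
reaction-phase robot travel = 0.5000·0.1200 = 0.0600 m
robot covers 0.5000·0.2500 − ½·2.0000·0.2500² = 0.0625 m while stopping
human over T_r+T_s: 0.0000·(0.1200+0.2500) = 0.0000 m
margins: 0.1200+0.0800+0.0800 = 0.2800 m
sum ≈ 0.0600+0.0625+0.0000+0.2800 ≈ 0.4025 m = S ✓

v_R_max = 1/2 m/s = 0.5000 m/s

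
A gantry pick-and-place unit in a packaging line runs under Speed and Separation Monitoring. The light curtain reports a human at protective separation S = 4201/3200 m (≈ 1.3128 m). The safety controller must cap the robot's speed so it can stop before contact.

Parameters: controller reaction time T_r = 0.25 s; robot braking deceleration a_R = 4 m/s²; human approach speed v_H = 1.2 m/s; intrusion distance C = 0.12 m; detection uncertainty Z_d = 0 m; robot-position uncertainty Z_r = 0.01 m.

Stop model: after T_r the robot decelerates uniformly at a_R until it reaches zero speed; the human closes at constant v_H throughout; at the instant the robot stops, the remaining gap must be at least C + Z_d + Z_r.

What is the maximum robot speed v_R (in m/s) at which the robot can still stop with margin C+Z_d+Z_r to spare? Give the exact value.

v_R_max = 5/4 m/s = 1.2500 m/s

quadratic (1/8)·v² + (11/20)·v + (-113/128) = 0
  disc = (11/20)² − 4·(1/8)·(-113/128) = 4761/6400 ; √disc = 69/80
  v_R = (−(11/20) + 69/80) / (2·(1/8)) = 5/4 m/s
check:
T_s = v_R/a_R = (5/4)/4 = 0.3125 s
robot covers v_R·T_r = 1.2500·0.2500 = 0.3125 m before braking
robot covers 1.2500·0.3125 − ½·4.0000·0.3125² = 0.1953 m while stopping
human closes 1.2000·0.5625 = 0.6750 m
residual clearance needed = 0.1200+0.0000+0.0100 = 0.1300 m
sum ≈ 0.3125+0.1953+0.6750+0.1300 ≈ 1.3128 m = S ✓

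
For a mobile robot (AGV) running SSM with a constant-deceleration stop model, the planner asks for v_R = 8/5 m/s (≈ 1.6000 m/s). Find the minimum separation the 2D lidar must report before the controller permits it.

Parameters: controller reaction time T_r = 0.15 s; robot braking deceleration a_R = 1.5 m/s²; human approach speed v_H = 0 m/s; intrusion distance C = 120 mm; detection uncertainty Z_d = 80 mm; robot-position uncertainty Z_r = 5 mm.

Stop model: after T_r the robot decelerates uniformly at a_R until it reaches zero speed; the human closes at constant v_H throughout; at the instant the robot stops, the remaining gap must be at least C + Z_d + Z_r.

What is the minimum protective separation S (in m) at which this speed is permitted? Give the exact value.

S_min = 779/600 m = 1.2983 m

T_s = v_R/a_R = (8/5)/(3/2) = 1.0667 s
reaction-phase robot travel = 1.6000·0.1500 = 0.2400 m
robot under decel: 1.6000²/(2·1.5000) = 0.8533 m
human closes 0.0000·1.2167 = 0.0000 m
C+Z_d+Z_r = 0.1200+0.0800+0.0050 = 0.2050 m
S_min ≈ 0.2400+0.8533+0.0000+0.2050  ⇒  S_min = 779/600 m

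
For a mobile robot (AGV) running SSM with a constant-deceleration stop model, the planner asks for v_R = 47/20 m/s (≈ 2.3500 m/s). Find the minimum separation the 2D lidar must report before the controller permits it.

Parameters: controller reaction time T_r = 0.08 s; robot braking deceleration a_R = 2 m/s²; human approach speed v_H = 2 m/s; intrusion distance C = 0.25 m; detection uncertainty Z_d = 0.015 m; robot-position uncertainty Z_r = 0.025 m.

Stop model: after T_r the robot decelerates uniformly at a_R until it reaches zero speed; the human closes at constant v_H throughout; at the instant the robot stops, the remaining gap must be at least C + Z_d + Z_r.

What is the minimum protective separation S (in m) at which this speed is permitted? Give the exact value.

braking lasts T_s = (47/20)/2 = 1.1750 s
robot covers v_R·T_r = 2.3500·0.0800 = 0.1880 m before braking
robot under decel: 2.3500²/(2·2.0000) = 1.3806 m
person approaches 2.0000·(0.0800+1.1750) = 2.5100 m
residual clearance needed = 0.2500+0.0150+0.0250 = 0.2900 m
S_min ≈ 0.1880+1.3806+2.5100+0.2900  ⇒  S_min = 34949/8000 m

S_min = 34949/8000 m = 4.3686 m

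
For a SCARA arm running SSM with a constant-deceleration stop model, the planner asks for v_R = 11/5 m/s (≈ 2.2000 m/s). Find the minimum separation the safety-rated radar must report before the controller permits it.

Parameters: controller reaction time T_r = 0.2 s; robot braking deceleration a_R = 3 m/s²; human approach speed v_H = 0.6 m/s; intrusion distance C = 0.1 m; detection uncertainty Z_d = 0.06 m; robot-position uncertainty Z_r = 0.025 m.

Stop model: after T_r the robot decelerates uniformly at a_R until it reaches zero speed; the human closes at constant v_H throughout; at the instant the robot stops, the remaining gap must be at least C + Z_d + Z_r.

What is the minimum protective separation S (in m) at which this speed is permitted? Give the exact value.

S_min = 239/120 m = 1.9917 m

T_s = v_R/a_R = (11/5)/3 = 0.7333 s
reaction-phase robot travel = 2.2000·0.2000 = 0.4400 m
braking distance = 2.2000²/(2·3.0000) = 0.8067 m
human closes 0.6000·0.9333 = 0.5600 m
margins: 0.1000+0.0600+0.0250 = 0.1850 m
S_min ≈ 0.4400+0.8067+0.5600+0.1850  ⇒  S_min = 239/120 m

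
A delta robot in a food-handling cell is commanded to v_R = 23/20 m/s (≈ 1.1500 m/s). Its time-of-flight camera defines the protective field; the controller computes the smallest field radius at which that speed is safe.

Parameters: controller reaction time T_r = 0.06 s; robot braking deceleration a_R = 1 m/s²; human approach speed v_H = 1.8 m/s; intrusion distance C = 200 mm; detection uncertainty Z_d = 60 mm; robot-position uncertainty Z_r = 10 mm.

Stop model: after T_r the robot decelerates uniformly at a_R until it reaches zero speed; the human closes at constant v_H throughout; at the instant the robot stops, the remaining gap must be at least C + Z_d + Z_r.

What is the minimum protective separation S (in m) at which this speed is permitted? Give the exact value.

braking lasts T_s = (23/20)/1 = 1.1500 s
reaction-phase robot travel = 1.1500·0.0600 = 0.0690 m
robot under decel: 1.1500²/(2·1.0000) = 0.6613 m
human closes 1.8000·1.2100 = 2.1780 m
margins: 0.2000+0.0600+0.0100 = 0.2700 m
S_min ≈ 0.0690+0.6613+2.1780+0.2700  ⇒  S_min = 12713/4000 m

S_min = 12713/4000 m = 3.1782 m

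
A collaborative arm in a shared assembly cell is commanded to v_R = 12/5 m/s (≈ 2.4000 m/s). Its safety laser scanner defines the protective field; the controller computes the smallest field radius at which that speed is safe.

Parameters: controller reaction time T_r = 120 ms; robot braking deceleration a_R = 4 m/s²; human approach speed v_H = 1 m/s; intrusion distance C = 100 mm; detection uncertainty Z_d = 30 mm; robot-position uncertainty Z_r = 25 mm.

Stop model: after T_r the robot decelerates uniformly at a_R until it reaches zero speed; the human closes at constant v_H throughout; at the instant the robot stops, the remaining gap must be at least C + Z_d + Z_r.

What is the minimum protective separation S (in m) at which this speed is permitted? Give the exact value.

S_min = 1883/1000 m = 1.8830 m

stop time T_s = (12/5)/4 = 0.6000 s
reaction-phase robot travel = 2.4000·0.1200 = 0.2880 m
braking distance = 2.4000²/(2·4.0000) = 0.7200 m
human closes 1.0000·0.7200 = 0.7200 m
C+Z_d+Z_r = 0.1000+0.0300+0.0250 = 0.1550 m
S_min ≈ 0.2880+0.7200+0.7200+0.1550  ⇒  S_min = 1883/1000 m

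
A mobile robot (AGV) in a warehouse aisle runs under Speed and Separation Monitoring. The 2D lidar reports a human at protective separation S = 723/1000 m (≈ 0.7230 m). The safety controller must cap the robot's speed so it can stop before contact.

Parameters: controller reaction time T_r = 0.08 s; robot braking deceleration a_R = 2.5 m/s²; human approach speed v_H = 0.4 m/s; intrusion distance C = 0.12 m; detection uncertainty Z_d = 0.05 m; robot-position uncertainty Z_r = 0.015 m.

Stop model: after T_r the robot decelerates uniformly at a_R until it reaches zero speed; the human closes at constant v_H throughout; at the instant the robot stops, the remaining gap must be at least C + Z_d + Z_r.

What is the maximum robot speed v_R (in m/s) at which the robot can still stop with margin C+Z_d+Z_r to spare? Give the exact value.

v_R_max = 11/10 m/s = 1.1000 m/s

collect terms ⇒ (1/5)·v_R² + (6/25)·v_R + (-253/500) = 0
  disc = (6/25)² − 4·(1/5)·(-253/500) = 289/625 ; √disc = 17/25
  v_R = (−(6/25) + 17/25) / (2·(1/5)) = 11/10 m/s
check:
braking lasts T_s = (11/10)/(5/2) = 0.4400 s
reaction-phase robot travel = 1.1000·0.0800 = 0.0880 m
robot covers 1.1000·0.4400 − ½·2.5000·0.4400² = 0.2420 m while stopping
human closes 0.4000·0.5200 = 0.2080 m
C+Z_d+Z_r = 0.1200+0.0500+0.0150 = 0.1850 m
sum ≈ 0.0880+0.2420+0.2080+0.1850 ≈ 0.7230 m = S ✓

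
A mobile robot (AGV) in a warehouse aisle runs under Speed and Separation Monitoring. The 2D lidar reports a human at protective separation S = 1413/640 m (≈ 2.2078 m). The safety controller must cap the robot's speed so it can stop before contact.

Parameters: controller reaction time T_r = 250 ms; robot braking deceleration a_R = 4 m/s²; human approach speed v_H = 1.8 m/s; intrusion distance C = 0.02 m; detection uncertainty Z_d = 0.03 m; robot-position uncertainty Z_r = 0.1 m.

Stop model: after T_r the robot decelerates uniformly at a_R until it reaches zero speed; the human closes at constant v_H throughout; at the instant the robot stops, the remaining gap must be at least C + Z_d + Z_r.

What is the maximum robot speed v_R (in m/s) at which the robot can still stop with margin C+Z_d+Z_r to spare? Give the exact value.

v_R_max = 7/4 m/s = 1.7500 m/s

quadratic (1/8)·v² + (7/10)·v + (-1029/640) = 0
  disc = (7/10)² − 4·(1/8)·(-1029/640) = 8281/6400 ; √disc = 91/80
  v_R = (−(7/10) + 91/80) / (2·(1/8)) = 7/4 m/s
check:
braking lasts T_s = (7/4)/4 = 0.4375 s
robot in T_r: 1.7500·0.2500 = 0.4375 m
robot under decel: 1.7500²/(2·4.0000) = 0.3828 m
person approaches 1.8000·(0.2500+0.4375) = 1.2375 m
margins: 0.0200+0.0300+0.1000 = 0.1500 m
sum ≈ 0.4375+0.3828+1.2375+0.1500 ≈ 2.2078 m = S ✓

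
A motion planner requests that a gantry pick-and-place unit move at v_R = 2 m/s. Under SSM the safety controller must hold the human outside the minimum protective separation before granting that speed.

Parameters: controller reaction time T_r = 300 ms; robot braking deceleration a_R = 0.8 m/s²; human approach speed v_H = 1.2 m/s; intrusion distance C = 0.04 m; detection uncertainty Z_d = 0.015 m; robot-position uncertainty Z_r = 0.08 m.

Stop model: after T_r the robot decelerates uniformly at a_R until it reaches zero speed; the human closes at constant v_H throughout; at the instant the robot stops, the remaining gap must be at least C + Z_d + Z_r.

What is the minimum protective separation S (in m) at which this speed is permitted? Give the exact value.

S_min = 1319/200 m = 6.5950 m

stop time T_s = 2/(4/5) = 2.5000 s
robot covers v_R·T_r = 2.0000·0.3000 = 0.6000 m before braking
robot covers 2.0000·2.5000 − ½·0.8000·2.5000² = 2.5000 m while stopping
person approaches 1.2000·(0.3000+2.5000) = 3.3600 m
C+Z_d+Z_r = 0.0400+0.0150+0.0800 = 0.1350 m
S_min ≈ 0.6000+2.5000+3.3600+0.1350  ⇒  S_min = 1319/200 m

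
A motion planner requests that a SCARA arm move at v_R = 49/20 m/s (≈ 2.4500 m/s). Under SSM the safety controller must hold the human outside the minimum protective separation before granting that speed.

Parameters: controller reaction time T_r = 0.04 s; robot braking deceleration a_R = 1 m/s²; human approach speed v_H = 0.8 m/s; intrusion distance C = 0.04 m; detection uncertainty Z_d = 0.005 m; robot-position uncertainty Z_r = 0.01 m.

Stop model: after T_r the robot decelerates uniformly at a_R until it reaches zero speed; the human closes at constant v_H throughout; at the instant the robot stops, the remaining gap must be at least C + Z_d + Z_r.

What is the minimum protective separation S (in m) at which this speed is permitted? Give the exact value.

S_min = 4117/800 m = 5.1463 m

stop time T_s = (49/20)/1 = 2.4500 s
robot in T_r: 2.4500·0.0400 = 0.0980 m
robot covers 2.4500·2.4500 − ½·1.0000·2.4500² = 3.0013 m while stopping
human over T_r+T_s: 0.8000·(0.0400+2.4500) = 1.9920 m
margins: 0.0400+0.0050+0.0100 = 0.0550 m
S_min ≈ 0.0980+3.0013+1.9920+0.0550  ⇒  S_min = 4117/800 m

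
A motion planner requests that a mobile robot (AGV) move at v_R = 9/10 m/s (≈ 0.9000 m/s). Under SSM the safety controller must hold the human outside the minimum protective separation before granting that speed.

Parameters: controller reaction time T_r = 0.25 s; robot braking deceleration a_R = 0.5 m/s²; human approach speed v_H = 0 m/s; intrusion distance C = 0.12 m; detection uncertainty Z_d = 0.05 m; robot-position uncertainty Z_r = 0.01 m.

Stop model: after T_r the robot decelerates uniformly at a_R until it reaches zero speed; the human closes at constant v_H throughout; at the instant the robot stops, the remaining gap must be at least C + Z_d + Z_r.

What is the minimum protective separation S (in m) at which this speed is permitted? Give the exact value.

T_s = v_R/a_R = (9/10)/(1/2) = 1.8000 s
reaction-phase robot travel = 0.9000·0.2500 = 0.2250 m
braking distance = 0.9000²/(2·0.5000) = 0.8100 m
human closes 0.0000·2.0500 = 0.0000 m
C+Z_d+Z_r = 0.1200+0.0500+0.0100 = 0.1800 m
S_min ≈ 0.2250+0.8100+0.0000+0.1800  ⇒  S_min = 243/200 m

S_min = 243/200 m = 1.2150 m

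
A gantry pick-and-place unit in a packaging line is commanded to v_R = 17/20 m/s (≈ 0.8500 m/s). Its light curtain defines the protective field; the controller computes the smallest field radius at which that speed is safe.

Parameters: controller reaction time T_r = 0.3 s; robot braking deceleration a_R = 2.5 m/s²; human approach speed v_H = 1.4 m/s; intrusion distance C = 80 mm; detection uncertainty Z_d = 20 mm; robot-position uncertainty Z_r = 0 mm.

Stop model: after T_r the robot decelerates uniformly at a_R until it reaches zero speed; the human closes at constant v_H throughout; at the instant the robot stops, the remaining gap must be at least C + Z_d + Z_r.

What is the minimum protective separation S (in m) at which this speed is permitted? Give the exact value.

stop time T_s = (17/20)/(5/2) = 0.3400 s
reaction-phase robot travel = 0.8500·0.3000 = 0.2550 m
robot covers 0.8500·0.3400 − ½·2.5000·0.3400² = 0.1445 m while stopping
human closes 1.4000·0.6400 = 0.8960 m
C+Z_d+Z_r = 0.0800+0.0200+0.0000 = 0.1000 m
S_min ≈ 0.2550+0.1445+0.8960+0.1000  ⇒  S_min = 2791/2000 m

S_min = 2791/2000 m = 1.3955 m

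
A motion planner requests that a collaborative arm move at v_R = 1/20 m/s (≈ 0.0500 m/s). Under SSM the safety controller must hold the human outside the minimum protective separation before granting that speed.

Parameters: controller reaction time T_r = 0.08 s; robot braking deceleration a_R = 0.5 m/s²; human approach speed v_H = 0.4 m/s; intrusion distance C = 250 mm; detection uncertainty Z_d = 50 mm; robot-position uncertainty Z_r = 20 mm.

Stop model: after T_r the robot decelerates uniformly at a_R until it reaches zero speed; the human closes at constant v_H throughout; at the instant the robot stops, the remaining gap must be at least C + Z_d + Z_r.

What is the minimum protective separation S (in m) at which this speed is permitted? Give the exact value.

S_min = 797/2000 m = 0.3985 m

braking lasts T_s = (1/20)/(1/2) = 0.1000 s
reaction-phase robot travel = 0.0500·0.0800 = 0.0040 m
braking distance = 0.0500²/(2·0.5000) = 0.0025 m
human closes 0.4000·0.1800 = 0.0720 m
margins: 0.2500+0.0500+0.0200 = 0.3200 m
S_min ≈ 0.0040+0.0025+0.0720+0.3200  ⇒  S_min = 797/2000 m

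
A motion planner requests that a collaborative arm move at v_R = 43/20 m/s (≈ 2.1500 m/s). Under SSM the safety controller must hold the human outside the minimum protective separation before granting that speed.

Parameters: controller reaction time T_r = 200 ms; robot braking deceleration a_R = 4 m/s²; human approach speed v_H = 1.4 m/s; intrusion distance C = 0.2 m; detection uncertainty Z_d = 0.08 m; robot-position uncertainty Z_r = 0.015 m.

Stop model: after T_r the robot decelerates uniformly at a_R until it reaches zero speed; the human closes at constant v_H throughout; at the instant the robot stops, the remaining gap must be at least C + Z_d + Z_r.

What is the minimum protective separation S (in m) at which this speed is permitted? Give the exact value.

stop time T_s = (43/20)/4 = 0.5375 s
reaction-phase robot travel = 2.1500·0.2000 = 0.4300 m
robot covers 2.1500·0.5375 − ½·4.0000·0.5375² = 0.5778 m while stopping
human closes 1.4000·0.7375 = 1.0325 m
residual clearance needed = 0.2000+0.0800+0.0150 = 0.2950 m
S_min ≈ 0.4300+0.5778+1.0325+0.2950  ⇒  S_min = 7473/3200 m

S_min = 7473/3200 m = 2.3353 m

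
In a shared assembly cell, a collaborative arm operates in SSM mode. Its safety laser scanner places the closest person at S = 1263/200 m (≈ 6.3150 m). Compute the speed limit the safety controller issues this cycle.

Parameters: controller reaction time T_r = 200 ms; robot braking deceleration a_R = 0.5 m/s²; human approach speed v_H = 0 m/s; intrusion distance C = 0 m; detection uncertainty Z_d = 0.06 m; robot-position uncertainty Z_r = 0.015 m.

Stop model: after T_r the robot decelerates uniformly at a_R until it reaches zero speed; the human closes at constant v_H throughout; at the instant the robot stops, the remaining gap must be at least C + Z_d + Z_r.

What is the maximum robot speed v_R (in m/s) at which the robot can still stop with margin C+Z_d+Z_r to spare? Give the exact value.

quadratic (1)·v² + (1/5)·v + (-156/25) = 0
  disc = (1/5)² − 4·(1)·(-156/25) = 25 ; √disc = 5
  v_R = (−(1/5) + 5) / (2·(1)) = 12/5 m/s
check:
T_s = v_R/a_R = (12/5)/(1/2) = 4.8000 s
robot covers v_R·T_r = 2.4000·0.2000 = 0.4800 m before braking
braking distance = 2.4000²/(2·0.5000) = 5.7600 m
human closes 0.0000·5.0000 = 0.0000 m
C+Z_d+Z_r = 0.0000+0.0600+0.0150 = 0.0750 m
sum ≈ 0.4800+5.7600+0.0000+0.0750 ≈ 6.3150 m = S ✓

v_R_max = 12/5 m/s = 2.4000 m/s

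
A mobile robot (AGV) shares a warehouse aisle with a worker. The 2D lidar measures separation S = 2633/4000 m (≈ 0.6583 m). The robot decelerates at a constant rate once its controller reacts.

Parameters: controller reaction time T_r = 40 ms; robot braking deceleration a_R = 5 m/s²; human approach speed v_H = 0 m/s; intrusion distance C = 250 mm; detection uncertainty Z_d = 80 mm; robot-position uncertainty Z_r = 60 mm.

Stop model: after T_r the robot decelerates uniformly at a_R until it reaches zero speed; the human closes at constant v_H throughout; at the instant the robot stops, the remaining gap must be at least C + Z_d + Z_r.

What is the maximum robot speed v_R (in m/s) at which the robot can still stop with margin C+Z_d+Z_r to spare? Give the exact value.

quadratic (1/10)·v² + (1/25)·v + (-1073/4000) = 0
  disc = (1/25)² − 4·(1/10)·(-1073/4000) = 1089/10000 ; √disc = 33/100
  v_R = (−(1/25) + 33/100) / (2·(1/10)) = 29/20 m/s
check:
stop time T_s = (29/20)/5 = 0.2900 s
robot in T_r: 1.4500·0.0400 = 0.0580 m
robot under decel: 1.4500²/(2·5.0000) = 0.2102 m
human over T_r+T_s: 0.0000·(0.0400+0.2900) = 0.0000 m
margins: 0.2500+0.0800+0.0600 = 0.3900 m
sum ≈ 0.0580+0.2102+0.0000+0.3900 ≈ 0.6583 m = S ✓

v_R_max = 29/20 m/s = 1.4500 m/s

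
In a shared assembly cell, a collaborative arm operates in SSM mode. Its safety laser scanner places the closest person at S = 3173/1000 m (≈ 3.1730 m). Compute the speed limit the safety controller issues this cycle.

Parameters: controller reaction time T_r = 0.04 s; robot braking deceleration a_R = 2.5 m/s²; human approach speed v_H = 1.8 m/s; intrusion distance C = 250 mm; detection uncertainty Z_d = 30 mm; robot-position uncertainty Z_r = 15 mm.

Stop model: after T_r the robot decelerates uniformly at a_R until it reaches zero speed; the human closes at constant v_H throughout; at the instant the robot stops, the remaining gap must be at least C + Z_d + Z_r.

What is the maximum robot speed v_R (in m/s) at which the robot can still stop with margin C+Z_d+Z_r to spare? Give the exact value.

v_R_max = 23/10 m/s = 2.3000 m/s

collect terms ⇒ (1/5)·v_R² + (19/25)·v_R + (-1403/500) = 0
  disc = (19/25)² − 4·(1/5)·(-1403/500) = 1764/625 ; √disc = 42/25
  v_R = (−(19/25) + 42/25) / (2·(1/5)) = 23/10 m/s
check:
T_s = v_R/a_R = (23/10)/(5/2) = 0.9200 s
robot covers v_R·T_r = 2.3000·0.0400 = 0.0920 m before braking
braking distance = 2.3000²/(2·2.5000) = 1.0580 m
person approaches 1.8000·(0.0400+0.9200) = 1.7280 m
C+Z_d+Z_r = 0.2500+0.0300+0.0150 = 0.2950 m
sum ≈ 0.0920+1.0580+1.7280+0.2950 ≈ 3.1730 m = S ✓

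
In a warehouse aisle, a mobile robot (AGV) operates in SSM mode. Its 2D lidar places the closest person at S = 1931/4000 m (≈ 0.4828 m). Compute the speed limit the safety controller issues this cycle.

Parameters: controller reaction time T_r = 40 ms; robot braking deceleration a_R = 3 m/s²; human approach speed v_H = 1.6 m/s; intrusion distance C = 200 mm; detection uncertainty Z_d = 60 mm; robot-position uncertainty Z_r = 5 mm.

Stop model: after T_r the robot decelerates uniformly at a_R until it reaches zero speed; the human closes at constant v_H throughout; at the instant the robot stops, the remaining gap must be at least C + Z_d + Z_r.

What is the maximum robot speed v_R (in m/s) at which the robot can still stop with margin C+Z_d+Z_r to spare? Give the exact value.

v_R_max = 1/4 m/s = 0.2500 m/s

quadratic (1/6)·v² + (43/75)·v + (-123/800) = 0
  disc = (43/75)² − 4·(1/6)·(-123/800) = 38809/90000 ; √disc = 197/300
  v_R = (−(43/75) + 197/300) / (2·(1/6)) = 1/4 m/s
check:
braking lasts T_s = (1/4)/3 = 0.0833 s
robot in T_r: 0.2500·0.0400 = 0.0100 m
braking distance = 0.2500²/(2·3.0000) = 0.0104 m
person approaches 1.6000·(0.0400+0.0833) = 0.1973 m
margins: 0.2000+0.0600+0.0050 = 0.2650 m
sum ≈ 0.0100+0.0104+0.1973+0.2650 ≈ 0.4828 m = S ✓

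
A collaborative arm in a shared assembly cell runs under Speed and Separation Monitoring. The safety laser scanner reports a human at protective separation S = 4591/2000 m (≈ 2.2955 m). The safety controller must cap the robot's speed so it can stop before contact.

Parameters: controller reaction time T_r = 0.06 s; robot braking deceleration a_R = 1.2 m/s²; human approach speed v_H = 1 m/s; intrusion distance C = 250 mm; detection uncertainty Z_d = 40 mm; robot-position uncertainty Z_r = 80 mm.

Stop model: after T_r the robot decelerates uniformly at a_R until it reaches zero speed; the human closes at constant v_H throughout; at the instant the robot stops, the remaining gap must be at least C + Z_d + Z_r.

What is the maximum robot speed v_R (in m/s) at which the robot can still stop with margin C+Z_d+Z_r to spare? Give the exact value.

at the boundary: (5/12)·v² + (67/75)·v + (-3731/2000) = 0
  disc = (67/75)² − 4·(5/12)·(-3731/2000) = 351649/90000 ; √disc = 593/300
  v_R = (−(67/75) + 593/300) / (2·(5/12)) = 13/10 m/s
check:
T_s = v_R/a_R = (13/10)/(6/5) = 1.0833 s
reaction-phase robot travel = 1.3000·0.0600 = 0.0780 m
robot under decel: 1.3000²/(2·1.2000) = 0.7042 m
person approaches 1.0000·(0.0600+1.0833) = 1.1433 m
C+Z_d+Z_r = 0.2500+0.0400+0.0800 = 0.3700 m
sum ≈ 0.0780+0.7042+1.1433+0.3700 ≈ 2.2955 m = S ✓

v_R_max = 13/10 m/s = 1.3000 m/s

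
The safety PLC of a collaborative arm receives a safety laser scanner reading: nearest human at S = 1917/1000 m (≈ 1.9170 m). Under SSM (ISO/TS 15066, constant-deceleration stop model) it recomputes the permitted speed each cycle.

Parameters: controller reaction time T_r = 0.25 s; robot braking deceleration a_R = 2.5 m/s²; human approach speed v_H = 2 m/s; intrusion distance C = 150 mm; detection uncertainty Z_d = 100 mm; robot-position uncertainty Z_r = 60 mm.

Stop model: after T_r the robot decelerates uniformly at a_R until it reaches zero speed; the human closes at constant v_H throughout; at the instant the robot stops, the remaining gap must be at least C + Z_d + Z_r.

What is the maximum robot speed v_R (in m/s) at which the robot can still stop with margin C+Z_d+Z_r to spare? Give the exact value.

quadratic (1/5)·v² + (21/20)·v + (-1107/1000) = 0
  disc = (21/20)² − 4·(1/5)·(-1107/1000) = 19881/10000 ; √disc = 141/100
  v_R = (−(21/20) + 141/100) / (2·(1/5)) = 9/10 m/s
check:
T_s = v_R/a_R = (9/10)/(5/2) = 0.3600 s
robot in T_r: 0.9000·0.2500 = 0.2250 m
robot covers 0.9000·0.3600 − ½·2.5000·0.3600² = 0.1620 m while stopping
human closes 2.0000·0.6100 = 1.2200 m
residual clearance needed = 0.1500+0.1000+0.0600 = 0.3100 m
sum ≈ 0.2250+0.1620+1.2200+0.3100 ≈ 1.9170 m = S ✓

v_R_max = 9/10 m/s = 0.9000 m/s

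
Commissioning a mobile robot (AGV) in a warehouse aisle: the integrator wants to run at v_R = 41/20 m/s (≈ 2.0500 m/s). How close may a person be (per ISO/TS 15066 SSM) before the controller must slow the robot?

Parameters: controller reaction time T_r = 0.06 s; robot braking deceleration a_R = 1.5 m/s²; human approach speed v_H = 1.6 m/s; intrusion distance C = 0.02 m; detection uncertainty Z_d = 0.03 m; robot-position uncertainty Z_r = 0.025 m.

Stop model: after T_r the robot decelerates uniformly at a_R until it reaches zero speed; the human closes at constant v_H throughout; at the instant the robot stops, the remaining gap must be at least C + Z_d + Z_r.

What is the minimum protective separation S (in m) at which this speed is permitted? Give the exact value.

S_min = 7763/2000 m = 3.8815 m

T_s = v_R/a_R = (41/20)/(3/2) = 1.3667 s
robot covers v_R·T_r = 2.0500·0.0600 = 0.1230 m before braking
robot under decel: 2.0500²/(2·1.5000) = 1.4008 m
person approaches 1.6000·(0.0600+1.3667) = 2.2827 m
C+Z_d+Z_r = 0.0200+0.0300+0.0250 = 0.0750 m
S_min ≈ 0.1230+1.4008+2.2827+0.0750  ⇒  S_min = 7763/2000 m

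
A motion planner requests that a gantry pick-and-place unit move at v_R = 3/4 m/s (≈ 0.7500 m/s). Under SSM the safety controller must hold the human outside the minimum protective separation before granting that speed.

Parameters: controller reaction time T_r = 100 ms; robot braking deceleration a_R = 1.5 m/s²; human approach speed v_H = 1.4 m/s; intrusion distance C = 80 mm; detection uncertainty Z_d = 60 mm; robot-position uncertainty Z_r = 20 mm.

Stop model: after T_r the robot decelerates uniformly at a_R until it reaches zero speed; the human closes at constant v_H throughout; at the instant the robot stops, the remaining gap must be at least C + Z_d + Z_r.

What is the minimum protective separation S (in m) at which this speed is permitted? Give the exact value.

stop time T_s = (3/4)/(3/2) = 0.5000 s
robot covers v_R·T_r = 0.7500·0.1000 = 0.0750 m before braking
robot covers 0.7500·0.5000 − ½·1.5000·0.5000² = 0.1875 m while stopping
human closes 1.4000·0.6000 = 0.8400 m
margins: 0.0800+0.0600+0.0200 = 0.1600 m
S_min ≈ 0.0750+0.1875+0.8400+0.1600  ⇒  S_min = 101/80 m

S_min = 101/80 m = 1.2625 m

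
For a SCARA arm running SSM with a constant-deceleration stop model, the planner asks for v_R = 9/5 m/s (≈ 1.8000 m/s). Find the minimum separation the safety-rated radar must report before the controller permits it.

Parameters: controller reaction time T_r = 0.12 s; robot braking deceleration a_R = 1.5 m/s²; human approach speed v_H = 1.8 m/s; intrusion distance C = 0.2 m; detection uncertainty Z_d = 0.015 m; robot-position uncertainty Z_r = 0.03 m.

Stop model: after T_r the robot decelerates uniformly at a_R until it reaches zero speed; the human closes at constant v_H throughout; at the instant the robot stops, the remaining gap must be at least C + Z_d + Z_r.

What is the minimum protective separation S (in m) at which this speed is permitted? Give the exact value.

stop time T_s = (9/5)/(3/2) = 1.2000 s
robot covers v_R·T_r = 1.8000·0.1200 = 0.2160 m before braking
robot covers 1.8000·1.2000 − ½·1.5000·1.2000² = 1.0800 m while stopping
human closes 1.8000·1.3200 = 2.3760 m
residual clearance needed = 0.2000+0.0150+0.0300 = 0.2450 m
S_min ≈ 0.2160+1.0800+2.3760+0.2450  ⇒  S_min = 3917/1000 m

S_min = 3917/1000 m = 3.9170 m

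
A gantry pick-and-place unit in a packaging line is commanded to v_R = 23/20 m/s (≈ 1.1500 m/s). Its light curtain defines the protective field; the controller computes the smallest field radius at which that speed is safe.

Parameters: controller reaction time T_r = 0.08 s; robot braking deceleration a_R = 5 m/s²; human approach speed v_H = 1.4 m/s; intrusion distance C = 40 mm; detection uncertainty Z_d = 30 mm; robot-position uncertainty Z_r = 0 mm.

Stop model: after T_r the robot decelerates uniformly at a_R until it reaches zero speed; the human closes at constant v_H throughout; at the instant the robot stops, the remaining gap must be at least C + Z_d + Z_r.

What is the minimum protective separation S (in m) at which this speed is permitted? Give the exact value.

stop time T_s = (23/20)/5 = 0.2300 s
reaction-phase robot travel = 1.1500·0.0800 = 0.0920 m
robot covers 1.1500·0.2300 − ½·5.0000·0.2300² = 0.1323 m while stopping
person approaches 1.4000·(0.0800+0.2300) = 0.4340 m
residual clearance needed = 0.0400+0.0300+0.0000 = 0.0700 m
S_min ≈ 0.0920+0.1323+0.4340+0.0700  ⇒  S_min = 2913/4000 m

S_min = 2913/4000 m = 0.7282 m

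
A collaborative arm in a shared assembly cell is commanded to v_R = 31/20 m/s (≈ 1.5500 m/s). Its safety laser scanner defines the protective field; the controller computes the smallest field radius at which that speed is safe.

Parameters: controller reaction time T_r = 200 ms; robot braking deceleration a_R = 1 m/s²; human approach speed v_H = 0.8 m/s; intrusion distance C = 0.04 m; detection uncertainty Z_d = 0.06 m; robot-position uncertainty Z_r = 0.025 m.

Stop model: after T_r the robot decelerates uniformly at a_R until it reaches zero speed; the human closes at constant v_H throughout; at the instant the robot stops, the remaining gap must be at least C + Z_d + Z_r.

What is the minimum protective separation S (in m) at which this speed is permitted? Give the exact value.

S_min = 2429/800 m = 3.0362 m

T_s = v_R/a_R = (31/20)/1 = 1.5500 s
robot in T_r: 1.5500·0.2000 = 0.3100 m
robot under decel: 1.5500²/(2·1.0000) = 1.2012 m
person approaches 0.8000·(0.2000+1.5500) = 1.4000 m
residual clearance needed = 0.0400+0.0600+0.0250 = 0.1250 m
S_min ≈ 0.3100+1.2012+1.4000+0.1250  ⇒  S_min = 2429/800 m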